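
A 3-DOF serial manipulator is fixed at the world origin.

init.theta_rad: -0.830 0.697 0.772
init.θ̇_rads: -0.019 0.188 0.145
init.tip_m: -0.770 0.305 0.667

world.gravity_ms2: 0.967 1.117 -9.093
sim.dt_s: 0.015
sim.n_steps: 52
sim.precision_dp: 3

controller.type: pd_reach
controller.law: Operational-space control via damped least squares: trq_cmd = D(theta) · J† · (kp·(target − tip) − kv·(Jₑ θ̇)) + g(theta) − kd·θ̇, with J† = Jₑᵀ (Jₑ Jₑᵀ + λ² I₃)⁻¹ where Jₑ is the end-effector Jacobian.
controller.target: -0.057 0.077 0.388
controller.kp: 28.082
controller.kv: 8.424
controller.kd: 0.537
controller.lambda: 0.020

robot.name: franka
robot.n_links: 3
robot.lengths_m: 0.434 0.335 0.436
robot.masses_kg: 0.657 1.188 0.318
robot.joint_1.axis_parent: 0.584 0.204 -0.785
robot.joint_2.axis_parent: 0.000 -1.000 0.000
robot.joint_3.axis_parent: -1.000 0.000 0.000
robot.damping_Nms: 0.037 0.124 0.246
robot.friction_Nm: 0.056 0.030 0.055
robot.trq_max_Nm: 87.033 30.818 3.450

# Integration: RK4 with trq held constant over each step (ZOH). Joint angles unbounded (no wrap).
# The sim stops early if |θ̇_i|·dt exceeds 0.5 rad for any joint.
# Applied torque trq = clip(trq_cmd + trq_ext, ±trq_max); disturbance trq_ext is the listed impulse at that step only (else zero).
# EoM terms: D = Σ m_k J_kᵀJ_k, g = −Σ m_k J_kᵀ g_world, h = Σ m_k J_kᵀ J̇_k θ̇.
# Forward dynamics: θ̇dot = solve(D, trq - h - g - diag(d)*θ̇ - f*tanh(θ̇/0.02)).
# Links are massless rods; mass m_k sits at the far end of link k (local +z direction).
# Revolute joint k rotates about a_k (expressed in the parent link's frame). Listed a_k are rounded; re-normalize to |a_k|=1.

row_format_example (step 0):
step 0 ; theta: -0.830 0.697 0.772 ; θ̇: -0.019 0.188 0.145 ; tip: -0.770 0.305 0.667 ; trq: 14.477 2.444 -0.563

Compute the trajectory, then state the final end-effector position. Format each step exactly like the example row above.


step 1 ; theta: -0.819 0.709 0.778 ; θ̇: 1.550 1.373 0.588 ; tip: -0.769 0.304 0.664 ; trq: 11.966 1.241 -0.833
step 2 ; theta: -0.786 0.736 0.788 ; θ̇: 2.826 2.300 0.747 ; tip: -0.763 0.301 0.661 ; trq: 9.645 0.346 -0.881
step 3 ; theta: -0.736 0.776 0.799 ; θ̇: 3.894 3.022 0.673 ; tip: -0.754 0.297 0.658 ; trq: 7.569 -0.306 -0.782
step 4 ; theta: -0.671 0.826 0.807 ; θ̇: 4.803 3.577 0.431 ; tip: -0.742 0.293 0.656 ; trq: 5.783 -0.776 -0.600
step 5 ; theta: -0.593 0.882 0.811 ; θ̇: 5.581 3.992 0.080 ; tip: -0.729 0.290 0.653 ; trq: 4.310 -1.122 -0.385
step 6 ; theta: -0.504 0.944 0.810 ; θ̇: 6.240 4.286 -0.311 ; tip: -0.714 0.287 0.651 ; trq: 3.156 -1.400 -0.196
step 7 ; theta: -0.407 1.010 0.802 ; θ̇: 6.783 4.479 -0.726 ; tip: -0.697 0.284 0.649 ; trq: 2.316 -1.659 -0.025
step 8 ; theta: -0.302 1.078 0.788 ; θ̇: 7.210 4.589 -1.138 ; tip: -0.680 0.283 0.647 ; trq: 1.776 -1.943 0.118
step 9 ; theta: -0.191 1.147 0.768 ; θ̇: 7.523 4.630 -1.525 ; tip: -0.662 0.284 0.643 ; trq: 1.509 -2.289 0.230
step 10 ; theta: -0.077 1.216 0.743 ; θ̇: 7.727 4.618 -1.870 ; tip: -0.643 0.286 0.639 ; trq: 1.473 -2.721 0.312
step 11 ; theta: 0.040 1.285 0.712 ; θ̇: 7.838 4.566 -2.166 ; tip: -0.624 0.290 0.633 ; trq: 1.614 -3.249 0.368
step 12 ; theta: 0.158 1.353 0.678 ; θ̇: 7.875 4.484 -2.416 ; tip: -0.604 0.296 0.626 ; trq: 1.863 -3.870 0.404
step 13 ; theta: 0.276 1.420 0.640 ; θ̇: 7.857 4.379 -2.621 ; tip: -0.583 0.304 0.619 ; trq: 2.149 -4.564 0.425
step 14 ; theta: 0.393 1.484 0.600 ; θ̇: 7.803 4.255 -2.784 ; tip: -0.560 0.313 0.610 ; trq: 2.399 -5.298 0.431
step 15 ; theta: 0.510 1.547 0.557 ; θ̇: 7.721 4.110 -2.905 ; tip: -0.535 0.324 0.601 ; trq: 2.559 -6.029 0.420
step 16 ; theta: 0.625 1.607 0.513 ; θ̇: 7.615 3.946 -2.978 ; tip: -0.509 0.336 0.592 ; trq: 2.593 -6.708 0.388
step 17 ; theta: 0.738 1.665 0.468 ; θ̇: 7.486 3.765 -2.999 ; tip: -0.481 0.347 0.583 ; trq: 2.496 -7.295 0.331
step 18 ; theta: 0.849 1.720 0.423 ; θ̇: 7.334 3.568 -2.968 ; tip: -0.450 0.358 0.575 ; trq: 2.280 -7.763 0.249
step 19 ; theta: 0.958 1.772 0.379 ; θ̇: 7.161 3.363 -2.890 ; tip: -0.418 0.369 0.568 ; trq: 1.977 -8.100 0.146
step 20 ; theta: 1.064 1.821 0.337 ; θ̇: 6.971 3.153 -2.773 ; tip: -0.385 0.377 0.562 ; trq: 1.619 -8.310 0.027
step 21 ; theta: 1.167 1.867 0.296 ; θ̇: 6.768 2.944 -2.631 ; tip: -0.350 0.384 0.556 ; trq: 1.239 -8.407 -0.100
step 22 ; theta: 1.267 1.909 0.258 ; θ̇: 6.559 2.739 -2.475 ; tip: -0.315 0.389 0.552 ; trq: 0.863 -8.413 -0.226
step 23 ; theta: 1.363 1.949 0.222 ; θ̇: 6.348 2.542 -2.316 ; tip: -0.279 0.392 0.548 ; trq: 0.509 -8.346 -0.345
step 24 ; theta: 1.457 1.986 0.189 ; θ̇: 6.139 2.354 -2.163 ; tip: -0.244 0.392 0.545 ; trq: 0.188 -8.228 -0.453
step 25 ; theta: 1.547 2.020 0.157 ; θ̇: 5.933 2.176 -2.020 ; tip: -0.209 0.390 0.543 ; trq: -0.095 -8.074 -0.548
step 26 ; theta: 1.635 2.051 0.128 ; θ̇: 5.734 2.009 -1.892 ; tip: -0.176 0.386 0.541 ; trq: -0.337 -7.898 -0.628
step 27 ; theta: 1.719 2.080 0.100 ; θ̇: 5.542 1.854 -1.780 ; tip: -0.143 0.380 0.540 ; trq: -0.539 -7.710 -0.694
step 28 ; theta: 1.801 2.107 0.074 ; θ̇: 5.358 1.710 -1.684 ; tip: -0.112 0.372 0.538 ; trq: -0.704 -7.517 -0.746
step 29 ; theta: 1.880 2.131 0.050 ; θ̇: 5.183 1.577 -1.603 ; tip: -0.082 0.363 0.537 ; trq: -0.835 -7.325 -0.787
step 30 ; theta: 1.957 2.154 0.026 ; θ̇: 5.016 1.454 -1.537 ; tip: -0.054 0.352 0.536 ; trq: -0.936 -7.138 -0.817
step 31 ; theta: 2.031 2.175 0.004 ; θ̇: 4.858 1.343 -1.484 ; tip: -0.028 0.340 0.535 ; trq: -1.012 -6.958 -0.838
step 32 ; theta: 2.102 2.194 -0.018 ; θ̇: 4.708 1.241 -1.442 ; tip: -0.003 0.327 0.534 ; trq: -1.065 -6.787 -0.852
step 33 ; theta: 2.172 2.212 -0.040 ; θ̇: 4.567 1.149 -1.410 ; tip: 0.020 0.313 0.533 ; trq: -1.100 -6.626 -0.861
step 34 ; theta: 2.239 2.229 -0.061 ; θ̇: 4.434 1.066 -1.386 ; tip: 0.041 0.299 0.531 ; trq: -1.120 -6.475 -0.865
step 35 ; theta: 2.305 2.244 -0.081 ; θ̇: 4.309 0.991 -1.369 ; tip: 0.061 0.284 0.530 ; trq: -1.127 -6.334 -0.866
step 36 ; theta: 2.369 2.259 -0.102 ; θ̇: 4.192 0.924 -1.359 ; tip: 0.079 0.270 0.528 ; trq: -1.123 -6.203 -0.865
step 37 ; theta: 2.431 2.272 -0.122 ; θ̇: 4.083 0.865 -1.353 ; tip: 0.095 0.255 0.526 ; trq: -1.112 -6.081 -0.862
step 38 ; theta: 2.491 2.285 -0.142 ; θ̇: 3.981 0.813 -1.351 ; tip: 0.111 0.240 0.524 ; trq: -1.094 -5.967 -0.858
step 39 ; theta: 2.550 2.297 -0.163 ; θ̇: 3.886 0.767 -1.353 ; tip: 0.125 0.225 0.522 ; trq: -1.071 -5.862 -0.854
step 40 ; theta: 2.608 2.308 -0.183 ; θ̇: 3.797 0.726 -1.357 ; tip: 0.138 0.210 0.519 ; trq: -1.044 -5.764 -0.850
step 41 ; theta: 2.664 2.318 -0.203 ; θ̇: 3.715 0.691 -1.363 ; tip: 0.149 0.195 0.516 ; trq: -1.014 -5.672 -0.846
step 42 ; theta: 2.719 2.329 -0.224 ; θ̇: 3.639 0.662 -1.371 ; tip: 0.160 0.181 0.514 ; trq: -0.982 -5.586 -0.843
step 43 ; theta: 2.773 2.338 -0.245 ; θ̇: 3.569 0.636 -1.380 ; tip: 0.170 0.166 0.511 ; trq: -0.949 -5.506 -0.841
step 44 ; theta: 2.827 2.348 -0.265 ; θ̇: 3.504 0.615 -1.390 ; tip: 0.179 0.152 0.507 ; trq: -0.914 -5.430 -0.840
step 45 ; theta: 2.879 2.357 -0.286 ; θ̇: 3.444 0.598 -1.401 ; tip: 0.187 0.139 0.504 ; trq: -0.878 -5.358 -0.840
step 46 ; theta: 2.930 2.366 -0.307 ; θ̇: 3.390 0.584 -1.412 ; tip: 0.194 0.126 0.501 ; trq: -0.841 -5.288 -0.841
step 47 ; theta: 2.980 2.374 -0.329 ; θ̇: 3.340 0.574 -1.424 ; tip: 0.201 0.113 0.497 ; trq: -0.804 -5.222 -0.843
step 48 ; theta: 3.030 2.383 -0.350 ; θ̇: 3.295 0.566 -1.436 ; tip: 0.207 0.100 0.493 ; trq: -0.766 -5.157 -0.846
step 49 ; theta: 3.079 2.391 -0.372 ; θ̇: 3.254 0.562 -1.448 ; tip: 0.212 0.088 0.489 ; trq: -0.728 -5.094 -0.850
step 50 ; theta: 3.128 2.400 -0.394 ; θ̇: 3.218 0.560 -1.460 ; tip: 0.217 0.076 0.485 ; trq: -0.689 -5.031 -0.855
step 51 ; theta: 3.176 2.408 -0.416 ; θ̇: 3.186 0.561 -1.473 ; tip: 0.221 0.064 0.481 ; trq: -0.650 -4.969 -0.861
step 52 ; theta: 3.223 2.417 -0.438 ; θ̇: 3.157 0.565 -1.486 ; tip: 0.225 0.053 0.477
final tip position (m): 0.225 0.053 0.477


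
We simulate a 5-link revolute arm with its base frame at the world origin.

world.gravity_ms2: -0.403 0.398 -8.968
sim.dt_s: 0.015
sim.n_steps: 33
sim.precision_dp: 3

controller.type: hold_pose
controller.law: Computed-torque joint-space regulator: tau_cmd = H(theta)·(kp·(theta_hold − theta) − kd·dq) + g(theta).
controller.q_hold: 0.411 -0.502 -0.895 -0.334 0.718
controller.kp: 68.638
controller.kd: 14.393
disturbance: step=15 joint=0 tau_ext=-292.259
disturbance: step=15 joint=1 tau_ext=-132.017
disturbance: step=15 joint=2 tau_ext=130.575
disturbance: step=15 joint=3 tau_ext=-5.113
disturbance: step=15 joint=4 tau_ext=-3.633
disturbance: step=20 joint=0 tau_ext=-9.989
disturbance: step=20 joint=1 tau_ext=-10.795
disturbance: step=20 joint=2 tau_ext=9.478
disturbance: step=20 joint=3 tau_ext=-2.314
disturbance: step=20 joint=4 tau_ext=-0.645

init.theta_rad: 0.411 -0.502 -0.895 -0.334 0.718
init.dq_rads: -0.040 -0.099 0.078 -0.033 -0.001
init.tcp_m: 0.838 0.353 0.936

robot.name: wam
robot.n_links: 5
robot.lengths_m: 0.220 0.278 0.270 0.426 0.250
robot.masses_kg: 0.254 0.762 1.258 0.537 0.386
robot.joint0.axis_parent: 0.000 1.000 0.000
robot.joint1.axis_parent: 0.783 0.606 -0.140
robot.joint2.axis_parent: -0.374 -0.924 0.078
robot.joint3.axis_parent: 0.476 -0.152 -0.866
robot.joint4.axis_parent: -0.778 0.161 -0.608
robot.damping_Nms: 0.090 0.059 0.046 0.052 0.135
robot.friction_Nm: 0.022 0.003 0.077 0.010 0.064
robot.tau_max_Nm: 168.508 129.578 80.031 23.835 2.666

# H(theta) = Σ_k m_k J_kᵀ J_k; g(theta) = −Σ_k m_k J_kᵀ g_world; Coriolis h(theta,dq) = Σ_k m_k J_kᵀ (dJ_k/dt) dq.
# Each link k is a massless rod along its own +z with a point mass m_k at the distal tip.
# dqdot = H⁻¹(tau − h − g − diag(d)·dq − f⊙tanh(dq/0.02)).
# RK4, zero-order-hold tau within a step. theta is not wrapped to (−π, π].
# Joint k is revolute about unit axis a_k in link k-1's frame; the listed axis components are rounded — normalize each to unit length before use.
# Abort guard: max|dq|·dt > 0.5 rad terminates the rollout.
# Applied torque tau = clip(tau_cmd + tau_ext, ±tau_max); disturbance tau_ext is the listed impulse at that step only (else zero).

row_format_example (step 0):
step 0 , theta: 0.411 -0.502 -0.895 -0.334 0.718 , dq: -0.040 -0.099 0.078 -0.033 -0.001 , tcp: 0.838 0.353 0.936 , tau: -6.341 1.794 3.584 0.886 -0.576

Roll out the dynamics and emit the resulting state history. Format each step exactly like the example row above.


step 1 , theta: 0.410 -0.503 -0.894 -0.334 0.718 , dq: -0.033 -0.081 0.055 -0.018 0.010 , tcp: 0.837 0.355 0.937 , tau: -6.853 1.349 3.937 0.815 -0.571
step 2 , theta: 0.410 -0.504 -0.893 -0.335 0.718 , dq: -0.027 -0.066 0.035 -0.014 0.006 , tcp: 0.835 0.356 0.938 , tau: -7.306 0.955 4.247 0.753 -0.565
step 3 , theta: 0.410 -0.505 -0.893 -0.335 0.718 , dq: -0.021 -0.051 0.020 -0.009 0.006 , tcp: 0.834 0.357 0.939 , tau: -7.704 0.608 4.518 0.699 -0.560
step 4 , theta: 0.409 -0.506 -0.893 -0.335 0.717 , dq: -0.016 -0.039 0.011 -0.005 0.007 , tcp: 0.833 0.358 0.940 , tau: -8.053 0.302 4.751 0.652 -0.555
step 5 , theta: 0.409 -0.507 -0.893 -0.335 0.717 , dq: -0.011 -0.027 0.005 0.000 0.010 , tcp: 0.833 0.358 0.940 , tau: -8.357 0.035 4.950 0.611 -0.550
step 6 , theta: 0.409 -0.507 -0.893 -0.336 0.717 , dq: -0.006 -0.016 0.003 0.005 0.015 , tcp: 0.832 0.358 0.940 , tau: -8.621 -0.198 5.120 0.576 -0.547
step 7 , theta: 0.409 -0.507 -0.893 -0.336 0.717 , dq: -0.002 -0.008 0.001 0.008 0.019 , tcp: 0.832 0.359 0.940 , tau: -8.849 -0.401 5.266 0.546 -0.543
step 8 , theta: 0.409 -0.507 -0.893 -0.336 0.717 , dq: 0.001 -0.000 0.000 0.010 0.021 , tcp: 0.832 0.359 0.940 , tau: -9.044 -0.575 5.391 0.520 -0.540
step 9 , theta: 0.409 -0.507 -0.893 -0.336 0.717 , dq: 0.003 0.006 -0.000 0.011 0.022 , tcp: 0.832 0.359 0.940 , tau: -9.212 -0.725 5.498 0.498 -0.537
step 10 , theta: 0.409 -0.507 -0.893 -0.336 0.717 , dq: 0.005 0.010 -0.001 0.012 0.023 , tcp: 0.832 0.358 0.940 , tau: -9.355 -0.854 5.588 0.479 -0.535
step 11 , theta: 0.409 -0.507 -0.893 -0.336 0.717 , dq: 0.006 0.014 -0.001 0.013 0.023 , tcp: 0.832 0.358 0.940 , tau: -9.475 -0.963 5.665 0.463 -0.532
step 12 , theta: 0.409 -0.507 -0.893 -0.336 0.717 , dq: 0.007 0.016 -0.001 0.013 0.023 , tcp: 0.833 0.358 0.940 , tau: -9.577 -1.055 5.729 0.450 -0.531
step 13 , theta: 0.409 -0.506 -0.893 -0.336 0.717 , dq: 0.008 0.018 -0.001 0.013 0.023 , tcp: 0.833 0.358 0.940 , tau: -9.662 -1.132 5.783 0.439 -0.529
step 14 , theta: 0.409 -0.506 -0.893 -0.335 0.717 , dq: 0.009 0.019 -0.001 0.013 0.023 , tcp: 0.833 0.357 0.940 , tau: -9.733 -1.197 5.828 0.429 -0.528
step 15 , theta: 0.409 -0.506 -0.893 -0.335 0.717 , dq: 0.009 0.020 -0.001 0.013 0.023 , tcp: 0.834 0.357 0.939 , tau: -168.508 -129.578 80.031 -4.691 -2.666
step 16 , theta: 0.405 -0.531 -0.909 -0.298 0.692 , dq: -0.554 -3.380 -2.058 4.958 -3.197 , tcp: 0.829 0.356 0.944 , tau: 25.890 27.596 -10.860 1.535 -0.090
step 17 , theta: 0.398 -0.576 -0.935 -0.229 0.657 , dq: -0.360 -2.611 -1.500 4.158 -1.514 , tcp: 0.820 0.354 0.952 , tau: 20.864 23.492 -8.641 1.204 -0.186
step 18 , theta: 0.394 -0.610 -0.955 -0.174 0.641 , dq: -0.238 -1.950 -1.085 3.263 -0.614 , tcp: 0.811 0.352 0.957 , tau: 16.457 19.896 -6.638 1.001 -0.245
step 19 , theta: 0.391 -0.635 -0.969 -0.131 0.636 , dq: -0.157 -1.394 -0.760 2.411 -0.145 , tcp: 0.804 0.351 0.961 , tau: 12.554 16.733 -4.828 0.891 -0.293
step 20 , theta: 0.389 -0.653 -0.978 -0.101 0.635 , dq: -0.101 -0.937 -0.507 1.637 0.018 , tcp: 0.799 0.351 0.963 , tau: -0.904 3.151 6.286 -1.471 -0.975
step 21 , theta: 0.387 -0.663 -0.984 -0.090 0.622 , dq: -0.137 -0.475 -0.235 -0.174 -1.618 , tcp: 0.794 0.352 0.967 , tau: 8.207 13.897 -3.830 1.345 -0.258
step 22 , theta: 0.386 -0.668 -0.986 -0.093 0.606 , dq: -0.064 -0.197 -0.029 -0.187 -0.675 , tcp: 0.791 0.354 0.970 , tau: 5.096 11.360 -2.175 1.262 -0.364
step 23 , theta: 0.385 -0.670 -0.985 -0.096 0.600 , dq: -0.017 0.015 0.092 -0.282 -0.150 , tcp: 0.789 0.355 0.972 , tau: 2.384 9.153 -0.696 1.194 -0.433
step 24 , theta: 0.385 -0.668 -0.983 -0.102 0.599 , dq: 0.014 0.176 0.158 -0.440 0.030 , tcp: 0.789 0.357 0.972 , tau: 0.037 7.239 0.598 1.133 -0.468
step 25 , theta: 0.386 -0.665 -0.981 -0.109 0.600 , dq: 0.036 0.298 0.193 -0.608 0.030 , tcp: 0.789 0.358 0.972 , tau: -1.986 5.584 1.718 1.073 -0.482
step 26 , theta: 0.386 -0.660 -0.977 -0.119 0.600 , dq: 0.053 0.388 0.218 -0.725 0.033 , tcp: 0.791 0.358 0.971 , tau: -3.718 4.162 2.679 1.013 -0.492
step 27 , theta: 0.387 -0.653 -0.974 -0.131 0.601 , dq: 0.067 0.453 0.234 -0.801 0.037 , tcp: 0.793 0.359 0.970 , tau: -5.190 2.949 3.495 0.952 -0.498
step 28 , theta: 0.388 -0.646 -0.971 -0.143 0.601 , dq: 0.078 0.496 0.244 -0.846 0.040 , tcp: 0.795 0.359 0.969 , tau: -6.431 1.921 4.182 0.891 -0.500
step 29 , theta: 0.389 -0.638 -0.967 -0.156 0.602 , dq: 0.085 0.523 0.249 -0.865 0.042 , tcp: 0.798 0.359 0.967 , tau: -7.467 1.057 4.753 0.832 -0.500
step 30 , theta: 0.391 -0.631 -0.963 -0.169 0.602 , dq: 0.090 0.535 0.249 -0.867 0.044 , tcp: 0.801 0.358 0.965 , tau: -8.322 0.337 5.224 0.775 -0.497
step 31 , theta: 0.392 -0.622 -0.959 -0.182 0.603 , dq: 0.093 0.537 0.245 -0.854 0.044 , tcp: 0.804 0.358 0.964 , tau: -9.021 -0.258 5.607 0.721 -0.492
step 32 , theta: 0.394 -0.614 -0.956 -0.195 0.604 , dq: 0.093 0.530 0.239 -0.831 0.043 , tcp: 0.808 0.357 0.962 , tau: -9.585 -0.743 5.915 0.671 -0.486
step 33 , theta: 0.395 -0.607 -0.952 -0.207 0.604 , dq: 0.092 0.517 0.231 -0.800 0.041 , tcp: 0.811 0.357 0.960


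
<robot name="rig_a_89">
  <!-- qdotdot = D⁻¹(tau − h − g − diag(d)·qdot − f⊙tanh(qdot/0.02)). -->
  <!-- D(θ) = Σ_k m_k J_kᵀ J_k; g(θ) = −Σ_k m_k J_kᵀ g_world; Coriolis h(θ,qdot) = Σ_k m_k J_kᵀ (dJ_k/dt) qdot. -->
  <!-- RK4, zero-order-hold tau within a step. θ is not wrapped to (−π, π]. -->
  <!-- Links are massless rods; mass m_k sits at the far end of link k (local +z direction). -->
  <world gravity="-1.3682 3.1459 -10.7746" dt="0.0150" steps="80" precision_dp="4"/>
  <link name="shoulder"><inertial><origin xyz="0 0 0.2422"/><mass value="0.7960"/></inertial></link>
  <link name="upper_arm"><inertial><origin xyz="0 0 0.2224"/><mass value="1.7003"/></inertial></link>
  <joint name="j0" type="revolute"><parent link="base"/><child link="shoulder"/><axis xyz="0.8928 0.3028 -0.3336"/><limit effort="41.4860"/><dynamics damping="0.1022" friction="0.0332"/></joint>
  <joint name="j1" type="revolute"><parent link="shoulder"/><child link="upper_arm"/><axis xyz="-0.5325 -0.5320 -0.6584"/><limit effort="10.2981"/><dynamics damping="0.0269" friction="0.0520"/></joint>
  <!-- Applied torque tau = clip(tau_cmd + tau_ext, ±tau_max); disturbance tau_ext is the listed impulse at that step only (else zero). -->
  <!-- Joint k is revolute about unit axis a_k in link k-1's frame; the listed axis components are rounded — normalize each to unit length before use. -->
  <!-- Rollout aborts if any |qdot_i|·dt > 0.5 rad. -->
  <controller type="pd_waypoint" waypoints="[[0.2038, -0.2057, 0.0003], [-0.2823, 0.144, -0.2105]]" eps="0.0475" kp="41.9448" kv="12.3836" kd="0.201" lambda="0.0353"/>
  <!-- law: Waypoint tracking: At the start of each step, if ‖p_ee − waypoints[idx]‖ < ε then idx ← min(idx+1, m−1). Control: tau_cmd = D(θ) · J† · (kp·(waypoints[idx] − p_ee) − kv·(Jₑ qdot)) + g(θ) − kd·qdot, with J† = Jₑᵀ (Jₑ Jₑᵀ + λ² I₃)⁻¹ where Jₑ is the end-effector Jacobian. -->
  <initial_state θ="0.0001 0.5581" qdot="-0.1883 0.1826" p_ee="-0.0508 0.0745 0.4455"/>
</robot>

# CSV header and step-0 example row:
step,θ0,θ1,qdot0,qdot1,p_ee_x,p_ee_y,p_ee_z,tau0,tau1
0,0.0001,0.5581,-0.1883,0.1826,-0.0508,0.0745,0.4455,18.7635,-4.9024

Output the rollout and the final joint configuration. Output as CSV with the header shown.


step,θ0,θ1,qdot0,qdot1,p_ee_x,p_ee_y,p_ee_z,tau0,tau1
1,0.0117,0.5895,1.7030,3.9078,-0.0507,0.0745,0.4443,16.2280,-5.0048
2,0.0448,0.6592,2.6899,5.3163,-0.0489,0.0720,0.4421,13.7590,-4.5158
3,0.0894,0.7427,3.2438,5.7741,-0.0452,0.0674,0.4395,11.2888,-3.8632
4,0.1403,0.8294,3.5374,5.7797,-0.0396,0.0610,0.4367,9.0748,-3.2352
5,0.1944,0.9148,3.6776,5.6035,-0.0325,0.0534,0.4337,7.2495,-2.7124
6,0.2500,0.9971,3.7303,5.3799,-0.0243,0.0448,0.4305,5.7892,-2.3086
7,0.3059,1.0761,3.7309,5.1607,-0.0154,0.0356,0.4270,4.6180,-2.0092
8,0.3616,1.1520,3.6987,4.9609,-0.0058,0.0259,0.4230,3.6621,-1.7936
9,0.4166,1.2250,3.6446,4.7817,0.0040,0.0159,0.4186,2.8639,-1.6433
10,0.4707,1.2954,3.5756,4.6202,0.0141,0.0057,0.4137,2.1807,-1.5434
11,0.5237,1.3635,3.4963,4.4730,0.0243,-0.0045,0.4084,1.5822,-1.4825
12,0.5754,1.4295,3.4099,4.3369,0.0346,-0.0148,0.4025,1.0466,-1.4520
13,0.6259,1.4936,3.3189,4.2091,0.0447,-0.0250,0.3961,0.5585,-1.4455
14,0.6749,1.5557,3.2250,4.0877,0.0548,-0.0350,0.3892,0.1070,-1.4581
15,0.7225,1.6161,3.1294,3.9710,0.0646,-0.0449,0.3819,-0.3155,-1.4861
16,0.7687,1.6748,3.0332,3.8579,0.0742,-0.0546,0.3742,-0.7144,-1.5263
17,0.8135,1.7318,2.9370,3.7475,0.0835,-0.0641,0.3660,-1.0934,-1.5764
18,0.8568,1.7871,2.8414,3.6391,0.0925,-0.0734,0.3575,-1.4548,-1.6343
19,0.8987,1.8409,2.7467,3.5322,0.1012,-0.0824,0.3486,-1.8002,-1.6983
20,0.9391,1.8930,2.6532,3.4265,0.1094,-0.0911,0.3394,-2.1307,-1.7669
21,0.9782,1.9436,2.5610,3.3218,0.1173,-0.0995,0.3300,-2.4469,-1.8389
22,1.0159,1.9926,2.4704,3.2179,0.1248,-0.1076,0.3204,-2.7491,-1.9130
23,1.0523,2.0400,2.3814,3.1148,0.1319,-0.1154,0.3107,-3.0374,-1.9883
24,1.0873,2.0860,2.2940,3.0125,0.1385,-0.1228,0.3008,-3.3119,-2.0639
25,1.1211,2.1304,2.2083,2.9111,0.1448,-0.1299,0.2908,-3.5726,-2.1390
26,1.1535,2.1732,2.1243,2.8107,0.1506,-0.1367,0.2808,-3.8195,-2.2128
27,1.1848,2.2146,2.0420,2.7114,0.1560,-0.1432,0.2708,-4.0526,-2.2848
28,1.2148,2.2545,1.9614,2.6134,0.1611,-0.1493,0.2609,-4.2721,-2.3545
29,1.2436,2.2930,1.8825,2.5169,0.1657,-0.1550,0.2510,-4.4781,-2.4215
30,1.2712,2.3300,1.8053,2.4220,0.1700,-0.1604,0.2412,-4.6707,-2.4854
31,1.2977,2.3656,1.7299,2.3288,0.1739,-0.1655,0.2315,-4.8503,-2.5460
32,1.3231,2.3998,1.6561,2.2377,0.1775,-0.1703,0.2221,-5.0171,-2.6032
33,1.3474,2.4327,1.5841,2.1486,0.1808,-0.1748,0.2127,-5.1716,-2.6567
34,1.3706,2.4643,1.5137,2.0618,0.1837,-0.1790,0.2036,-5.3143,-2.7067
35,1.3928,2.4946,1.4451,1.9773,0.1864,-0.1829,0.1948,-5.4455,-2.7529
36,1.4139,2.5236,1.3783,1.8953,0.1888,-0.1865,0.1861,-5.5657,-2.7956
37,1.4341,2.5514,1.3132,1.8159,0.1910,-0.1898,0.1777,-5.6757,-2.8347
38,1.4533,2.5781,1.2498,1.7391,0.1930,-0.1929,0.1696,-5.7758,-2.8704
39,1.4716,2.6036,1.1883,1.6649,0.1947,-0.1958,0.1617,-5.8667,-2.9028
40,1.4890,2.6280,1.1286,1.5935,0.1963,-0.1984,0.1541,-5.9489,-2.9321
41,1.5055,2.6514,1.0706,1.5247,0.1977,-0.2008,0.1468,-6.0231,-2.9583
42,1.5211,2.6738,1.0146,1.4585,0.1989,-0.2031,0.1398,-6.0898,-2.9818
43,1.5359,2.6951,0.9603,1.3951,0.2000,-0.2051,0.1330,-6.1495,-3.0026
44,1.5499,2.7156,0.9080,1.3342,0.2010,-0.2070,0.1265,-6.2029,-3.0209
45,1.5631,2.7352,0.8575,1.2759,0.2018,-0.2087,0.1203,-6.2503,-3.0369
46,1.5756,2.7539,0.8089,1.2200,0.2026,-0.2102,0.1144,-6.2924,-3.0508
47,1.5874,2.7718,0.7621,1.1666,0.2032,-0.2116,0.1087,-6.3295,-3.0627
48,1.5985,2.7889,0.7172,1.1156,0.2038,-0.2129,0.1033,-6.3622,-3.0729
49,1.6089,2.8053,0.6741,1.0668,0.2043,-0.2141,0.0981,-6.3908,-3.0814
50,1.6187,2.8209,0.6329,1.0202,0.2048,-0.2151,0.0932,-6.4158,-3.0885
51,1.6279,2.8359,0.5935,0.9756,0.2052,-0.2161,0.0886,-6.4375,-3.0943
52,1.6365,2.8502,0.5559,0.9332,0.2055,-0.2169,0.0841,-6.4562,-3.0988
53,1.6446,2.8639,0.5200,0.8926,0.2058,-0.2177,0.0799,-6.4722,-3.1023
54,1.6521,2.8770,0.4858,0.8539,0.2060,-0.2184,0.0759,-6.4859,-3.1048
55,1.6592,2.8895,0.4533,0.8170,0.2063,-0.2190,0.0721,-6.4975,-3.1065
56,1.6657,2.9015,0.4224,0.7818,0.2065,-0.2196,0.0685,-6.5072,-3.1074
57,1.6719,2.9130,0.3932,0.7483,0.2066,-0.2201,0.0650,-6.5152,-3.1076
58,1.6775,2.9240,0.3654,0.7163,0.2068,-0.2206,0.0618,-6.5218,-3.1073
59,1.6828,2.9345,0.3392,0.6857,0.2069,-0.2210,0.0587,-6.5271,-3.1065
60,1.6877,2.9445,0.3144,0.6566,0.2070,-0.2213,0.0558,-6.5313,-3.1053
61,1.6923,2.9542,0.2909,0.6289,0.2071,-0.2216,0.0531,-6.5345,-3.1037
62,1.6965,2.9634,0.2688,0.6024,0.2072,-0.2219,0.0505,-6.5369,-3.1018
63,1.7003,2.9723,0.2480,0.5772,0.2073,-0.2222,0.0481,-6.5385,-3.0996
64,1.7039,2.9808,0.2284,0.5531,0.2074,-0.2224,0.0458,-6.5394,-3.0972
65,1.7072,2.9889,0.2100,0.5302,0.2075,-0.2226,0.0436,-2.5243,-1.3239
66,1.7121,2.9982,0.4449,0.7166,0.2075,-0.2230,0.0408,-3.1926,-1.6584
67,1.7203,3.0099,0.6498,0.8367,0.2073,-0.2236,0.0367,-3.7037,-1.9167
68,1.7314,3.0229,0.8354,0.9004,0.2070,-0.2245,0.0316,-4.0948,-2.1150
69,1.7453,3.0366,1.0095,0.9170,0.2064,-0.2255,0.0258,-4.3944,-2.2658
70,1.7616,3.0502,1.1776,0.8946,0.2056,-0.2267,0.0192,-4.6247,-2.3791
71,1.7805,3.0632,1.3432,0.8408,0.2046,-0.2280,0.0120,-4.8028,-2.4628
72,1.8019,3.0753,1.5083,0.7626,0.2032,-0.2293,0.0044,-4.9425,-2.5234
73,1.8258,3.0860,1.6736,0.6667,0.2016,-0.2307,-0.0038,-5.0543,-2.5661
74,1.8521,3.0952,1.8387,0.5592,0.1996,-0.2320,-0.0123,-5.1465,-2.5952
75,1.8809,3.1028,2.0030,0.4460,0.1974,-0.2333,-0.0213,-5.2252,-2.6141
76,1.9122,3.1086,2.1651,0.3317,0.1947,-0.2344,-0.0306,-5.2945,-2.6254
77,1.9458,3.1128,2.3238,0.2202,0.1918,-0.2354,-0.0403,-5.3570,-2.6311
78,1.9818,3.1153,2.4779,0.1142,0.1885,-0.2361,-0.0504,-5.4139,-2.6324
79,2.0201,3.1163,2.6257,0.0176,0.1848,-0.2365,-0.0608,-5.4653,-2.6310
80,2.0604,3.1161,2.7502,-0.0275,0.1808,-0.2366,-0.0715,,
# final θ (rad): 2.0604 3.1161


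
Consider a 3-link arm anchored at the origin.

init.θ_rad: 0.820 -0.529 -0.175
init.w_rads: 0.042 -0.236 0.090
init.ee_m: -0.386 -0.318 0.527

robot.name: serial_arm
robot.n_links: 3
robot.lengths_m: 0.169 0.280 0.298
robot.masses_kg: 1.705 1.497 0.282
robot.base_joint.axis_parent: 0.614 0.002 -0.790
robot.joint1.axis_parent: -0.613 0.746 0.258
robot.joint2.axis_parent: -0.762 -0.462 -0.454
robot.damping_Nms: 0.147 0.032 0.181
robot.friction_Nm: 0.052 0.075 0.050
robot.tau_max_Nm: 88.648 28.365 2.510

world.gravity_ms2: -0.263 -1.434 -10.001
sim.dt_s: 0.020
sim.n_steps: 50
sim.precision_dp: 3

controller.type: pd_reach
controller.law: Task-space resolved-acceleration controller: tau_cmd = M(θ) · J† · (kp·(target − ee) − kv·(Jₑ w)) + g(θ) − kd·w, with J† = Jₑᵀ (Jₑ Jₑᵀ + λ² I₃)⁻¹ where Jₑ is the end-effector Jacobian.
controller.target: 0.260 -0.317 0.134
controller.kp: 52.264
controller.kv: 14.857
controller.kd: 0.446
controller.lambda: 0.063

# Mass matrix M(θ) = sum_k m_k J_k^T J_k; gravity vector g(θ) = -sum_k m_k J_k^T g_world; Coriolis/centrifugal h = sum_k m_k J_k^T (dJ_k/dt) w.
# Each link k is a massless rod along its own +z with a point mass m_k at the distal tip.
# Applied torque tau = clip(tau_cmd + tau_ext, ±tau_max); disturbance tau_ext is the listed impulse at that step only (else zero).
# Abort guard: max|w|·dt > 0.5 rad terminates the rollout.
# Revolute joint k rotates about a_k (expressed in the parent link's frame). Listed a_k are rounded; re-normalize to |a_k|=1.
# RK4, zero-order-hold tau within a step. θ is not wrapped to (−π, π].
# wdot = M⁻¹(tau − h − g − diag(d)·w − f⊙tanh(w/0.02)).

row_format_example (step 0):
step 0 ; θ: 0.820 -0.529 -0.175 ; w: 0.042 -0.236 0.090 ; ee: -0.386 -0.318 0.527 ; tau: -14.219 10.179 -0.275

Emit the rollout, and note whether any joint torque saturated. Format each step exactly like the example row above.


step 1 ; θ: 0.783 -0.546 -0.198 ; w: -3.669 -1.392 -2.201 ; ee: -0.384 -0.319 0.526 ; tau: -10.562 8.214 0.815
step 2 ; θ: 0.690 -0.578 -0.242 ; w: -5.648 -1.843 -2.167 ; ee: -0.374 -0.321 0.527 ; tau: -7.175 5.779 0.427
step 3 ; θ: 0.568 -0.616 -0.284 ; w: -6.612 -1.973 -2.026 ; ee: -0.358 -0.321 0.532 ; tau: -4.577 3.666 0.126
step 4 ; θ: 0.433 -0.655 -0.323 ; w: -6.873 -1.954 -1.967 ; ee: -0.338 -0.320 0.539 ; tau: -2.753 2.075 -0.013
step 5 ; θ: 0.298 -0.693 -0.363 ; w: -6.710 -1.912 -1.958 ; ee: -0.316 -0.318 0.547 ; tau: -1.548 1.044 -0.062
step 6 ; θ: 0.168 -0.731 -0.402 ; w: -6.334 -1.913 -1.950 ; ee: -0.294 -0.316 0.553 ; tau: -0.791 0.508 -0.080
step 7 ; θ: 0.046 -0.770 -0.440 ; w: -5.876 -1.970 -1.918 ; ee: -0.273 -0.314 0.558 ; tau: -0.351 0.360 -0.099
step 8 ; θ: -0.066 -0.810 -0.478 ; w: -5.397 -2.067 -1.862 ; ee: -0.253 -0.312 0.561 ; tau: -0.137 0.489 -0.123
step 9 ; θ: -0.169 -0.852 -0.515 ; w: -4.922 -2.181 -1.794 ; ee: -0.234 -0.311 0.562 ; tau: -0.086 0.805 -0.148
step 10 ; θ: -0.263 -0.897 -0.550 ; w: -4.459 -2.293 -1.725 ; ee: -0.217 -0.311 0.560 ; tau: -0.153 1.240 -0.169
step 11 ; θ: -0.347 -0.943 -0.584 ; w: -4.012 -2.387 -1.665 ; ee: -0.202 -0.312 0.556 ; tau: -0.299 1.744 -0.185
step 12 ; θ: -0.423 -0.992 -0.617 ; w: -3.588 -2.456 -1.616 ; ee: -0.187 -0.315 0.550 ; tau: -0.490 2.280 -0.196
step 13 ; θ: -0.491 -1.041 -0.649 ; w: -3.191 -2.497 -1.576 ; ee: -0.174 -0.320 0.542 ; tau: -0.697 2.817 -0.202
step 14 ; θ: -0.551 -1.091 -0.680 ; w: -2.826 -2.509 -1.544 ; ee: -0.161 -0.325 0.532 ; tau: -0.896 3.328 -0.206
step 15 ; θ: -0.604 -1.141 -0.711 ; w: -2.493 -2.493 -1.517 ; ee: -0.148 -0.331 0.521 ; tau: -1.071 3.791 -0.210
step 16 ; θ: -0.650 -1.190 -0.741 ; w: -2.191 -2.453 -1.491 ; ee: -0.136 -0.337 0.510 ; tau: -1.214 4.189 -0.214
step 17 ; θ: -0.691 -1.239 -0.770 ; w: -1.920 -2.394 -1.465 ; ee: -0.124 -0.344 0.497 ; tau: -1.326 4.514 -0.220
step 18 ; θ: -0.727 -1.286 -0.800 ; w: -1.682 -2.324 -1.436 ; ee: -0.112 -0.350 0.484 ; tau: -1.412 4.766 -0.230
step 19 ; θ: -0.759 -1.332 -0.828 ; w: -1.476 -2.248 -1.403 ; ee: -0.101 -0.357 0.471 ; tau: -1.481 4.952 -0.243
step 20 ; θ: -0.786 -1.376 -0.856 ; w: -1.305 -2.175 -1.363 ; ee: -0.090 -0.362 0.458 ; tau: -1.542 5.086 -0.259
step 21 ; θ: -0.811 -1.419 -0.883 ; w: -1.168 -2.109 -1.316 ; ee: -0.079 -0.368 0.444 ; tau: -1.600 5.184 -0.279
step 22 ; θ: -0.833 -1.460 -0.908 ; w: -1.063 -2.053 -1.262 ; ee: -0.069 -0.372 0.431 ; tau: -1.659 5.259 -0.301
step 23 ; θ: -0.854 -1.501 -0.933 ; w: -0.988 -2.006 -1.203 ; ee: -0.060 -0.376 0.417 ; tau: -1.719 5.322 -0.323
step 24 ; θ: -0.873 -1.541 -0.956 ; w: -0.938 -1.969 -1.139 ; ee: -0.050 -0.380 0.404 ; tau: -1.778 5.381 -0.344
step 25 ; θ: -0.891 -1.580 -0.979 ; w: -0.909 -1.939 -1.073 ; ee: -0.041 -0.383 0.391 ; tau: -1.836 5.440 -0.364
step 26 ; θ: -0.910 -1.618 -0.999 ; w: -0.897 -1.912 -1.006 ; ee: -0.032 -0.386 0.378 ; tau: -1.889 5.501 -0.382
step 27 ; θ: -0.927 -1.656 -1.019 ; w: -0.897 -1.888 -0.938 ; ee: -0.023 -0.388 0.365 ; tau: -1.935 5.561 -0.397
step 28 ; θ: -0.945 -1.694 -1.037 ; w: -0.905 -1.862 -0.871 ; ee: -0.015 -0.390 0.352 ; tau: -1.974 5.622 -0.410
step 29 ; θ: -0.964 -1.731 -1.054 ; w: -0.920 -1.835 -0.805 ; ee: -0.006 -0.391 0.340 ; tau: -2.004 5.679 -0.421
step 30 ; θ: -0.982 -1.767 -1.069 ; w: -0.937 -1.803 -0.741 ; ee: 0.003 -0.392 0.328 ; tau: -2.026 5.733 -0.429
step 31 ; θ: -1.001 -1.803 -1.083 ; w: -0.955 -1.767 -0.679 ; ee: 0.011 -0.392 0.316 ; tau: -2.037 5.781 -0.435
step 32 ; θ: -1.020 -1.838 -1.096 ; w: -0.973 -1.726 -0.619 ; ee: 0.020 -0.392 0.305 ; tau: -2.041 5.822 -0.440
step 33 ; θ: -1.040 -1.872 -1.108 ; w: -0.990 -1.681 -0.562 ; ee: 0.028 -0.392 0.294 ; tau: -2.036 5.855 -0.442
step 34 ; θ: -1.060 -1.905 -1.119 ; w: -1.005 -1.630 -0.508 ; ee: 0.037 -0.391 0.284 ; tau: -2.024 5.881 -0.444
step 35 ; θ: -1.080 -1.937 -1.129 ; w: -1.017 -1.576 -0.457 ; ee: 0.045 -0.389 0.274 ; tau: -2.006 5.898 -0.444
step 36 ; θ: -1.101 -1.968 -1.137 ; w: -1.026 -1.518 -0.408 ; ee: 0.053 -0.388 0.265 ; tau: -1.982 5.908 -0.442
step 37 ; θ: -1.121 -1.997 -1.145 ; w: -1.032 -1.457 -0.363 ; ee: 0.061 -0.386 0.256 ; tau: -1.955 5.910 -0.441
step 38 ; θ: -1.142 -2.026 -1.152 ; w: -1.034 -1.394 -0.320 ; ee: 0.069 -0.383 0.248 ; tau: -1.924 5.906 -0.438
step 39 ; θ: -1.163 -2.053 -1.158 ; w: -1.034 -1.329 -0.280 ; ee: 0.077 -0.381 0.241 ; tau: -1.890 5.896 -0.435
step 40 ; θ: -1.183 -2.079 -1.163 ; w: -1.030 -1.264 -0.243 ; ee: 0.085 -0.378 0.233 ; tau: -1.855 5.882 -0.431
step 41 ; θ: -1.204 -2.104 -1.168 ; w: -1.023 -1.199 -0.208 ; ee: 0.092 -0.375 0.227 ; tau: -1.820 5.863 -0.427
step 42 ; θ: -1.224 -2.127 -1.171 ; w: -1.014 -1.134 -0.176 ; ee: 0.099 -0.372 0.221 ; tau: -1.784 5.841 -0.422
step 43 ; θ: -1.244 -2.149 -1.175 ; w: -1.002 -1.071 -0.145 ; ee: 0.106 -0.369 0.215 ; tau: -1.748 5.816 -0.418
step 44 ; θ: -1.264 -2.170 -1.177 ; w: -0.988 -1.009 -0.117 ; ee: 0.113 -0.366 0.210 ; tau: -1.713 5.790 -0.413
step 45 ; θ: -1.284 -2.189 -1.179 ; w: -0.973 -0.949 -0.091 ; ee: 0.119 -0.363 0.205 ; tau: -1.679 5.763 -0.409
step 46 ; θ: -1.303 -2.208 -1.181 ; w: -0.955 -0.891 -0.067 ; ee: 0.126 -0.360 0.201 ; tau: -1.647 5.735 -0.404
step 47 ; θ: -1.322 -2.225 -1.182 ; w: -0.935 -0.835 -0.045 ; ee: 0.132 -0.356 0.197 ; tau: -1.616 5.708 -0.399
step 48 ; θ: -1.340 -2.241 -1.183 ; w: -0.914 -0.782 -0.027 ; ee: 0.137 -0.353 0.193 ; tau: -1.586 5.680 -0.392
step 49 ; θ: -1.358 -2.256 -1.183 ; w: -0.889 -0.732 -0.019 ; ee: 0.143 -0.350 0.190 ; tau: -1.557 5.653 -0.381
step 50 ; θ: -1.376 -2.271 -1.184 ; w: -0.862 -0.684 -0.018 ; ee: 0.148 -0.347 0.187
any joint saturated: no


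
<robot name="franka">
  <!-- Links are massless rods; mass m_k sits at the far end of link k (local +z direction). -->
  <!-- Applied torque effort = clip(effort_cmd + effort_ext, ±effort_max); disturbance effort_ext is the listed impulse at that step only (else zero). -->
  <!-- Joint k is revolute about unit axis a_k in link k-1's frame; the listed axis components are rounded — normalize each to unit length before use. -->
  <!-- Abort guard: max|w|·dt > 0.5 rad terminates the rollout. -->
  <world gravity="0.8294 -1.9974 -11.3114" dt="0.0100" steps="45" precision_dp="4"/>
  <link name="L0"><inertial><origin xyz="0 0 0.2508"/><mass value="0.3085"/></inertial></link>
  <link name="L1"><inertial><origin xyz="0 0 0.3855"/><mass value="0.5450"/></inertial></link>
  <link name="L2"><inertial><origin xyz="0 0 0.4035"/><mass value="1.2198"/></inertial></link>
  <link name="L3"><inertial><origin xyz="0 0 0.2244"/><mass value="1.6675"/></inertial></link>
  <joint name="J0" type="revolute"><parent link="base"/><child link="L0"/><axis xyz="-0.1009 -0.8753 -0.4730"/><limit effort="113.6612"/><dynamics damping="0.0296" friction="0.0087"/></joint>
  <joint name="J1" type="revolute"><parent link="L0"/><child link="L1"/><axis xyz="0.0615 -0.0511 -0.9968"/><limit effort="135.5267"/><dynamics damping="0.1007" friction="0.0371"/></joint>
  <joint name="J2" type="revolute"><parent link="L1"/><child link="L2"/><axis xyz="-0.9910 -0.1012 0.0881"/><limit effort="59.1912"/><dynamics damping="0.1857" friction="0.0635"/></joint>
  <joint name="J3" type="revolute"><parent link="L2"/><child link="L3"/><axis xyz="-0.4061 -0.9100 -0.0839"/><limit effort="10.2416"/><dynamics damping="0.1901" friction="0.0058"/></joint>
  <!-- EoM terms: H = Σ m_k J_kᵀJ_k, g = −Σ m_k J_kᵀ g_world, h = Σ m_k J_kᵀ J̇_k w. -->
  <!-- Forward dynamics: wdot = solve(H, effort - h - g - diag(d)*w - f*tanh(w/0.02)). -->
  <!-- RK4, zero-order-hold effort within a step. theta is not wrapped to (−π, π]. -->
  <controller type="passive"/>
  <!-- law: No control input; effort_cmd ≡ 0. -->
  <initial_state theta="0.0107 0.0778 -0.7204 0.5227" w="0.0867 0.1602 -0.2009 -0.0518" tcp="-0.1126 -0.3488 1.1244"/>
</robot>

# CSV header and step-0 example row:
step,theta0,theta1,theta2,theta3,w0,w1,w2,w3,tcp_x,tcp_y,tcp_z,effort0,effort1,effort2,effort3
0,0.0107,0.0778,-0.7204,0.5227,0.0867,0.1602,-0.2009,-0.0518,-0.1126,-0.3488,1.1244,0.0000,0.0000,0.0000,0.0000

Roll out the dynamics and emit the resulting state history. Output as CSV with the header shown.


step,theta0,theta1,theta2,theta3,w0,w1,w2,w3,tcp_x,tcp_y,tcp_z,effort0,effort1,effort2,effort3
1,0.0117,0.0780,-0.7236,0.5247,0.1184,-0.0956,-0.4402,0.4370,-0.1143,-0.3499,1.1232,0.0000,0.0000,0.0000,0.0000
2,0.0130,0.0762,-0.7292,0.5312,0.1321,-0.2736,-0.6678,0.8668,-0.1161,-0.3513,1.1212,0.0000,0.0000,0.0000,0.0000
3,0.0144,0.0727,-0.7370,0.5419,0.1384,-0.4109,-0.8886,1.2527,-0.1181,-0.3533,1.1183,0.0000,0.0000,0.0000,0.0000
4,0.0157,0.0681,-0.7469,0.5562,0.1383,-0.5100,-1.1036,1.5969,-0.1201,-0.3557,1.1147,0.0000,0.0000,0.0000,0.0000
5,0.0171,0.0626,-0.7590,0.5737,0.1323,-0.5744,-1.3139,1.9013,-0.1223,-0.3586,1.1102,0.0000,0.0000,0.0000,0.0000
6,0.0184,0.0567,-0.7732,0.5941,0.1215,-0.6078,-1.5208,2.1680,-0.1246,-0.3619,1.1049,0.0000,0.0000,0.0000,0.0000
7,0.0195,0.0506,-0.7894,0.6169,0.1064,-0.6141,-1.7251,2.3984,-0.1270,-0.3657,1.0988,0.0000,0.0000,0.0000,0.0000
8,0.0205,0.0445,-0.8077,0.6419,0.0875,-0.5965,-1.9280,2.5936,-0.1294,-0.3699,1.0919,0.0000,0.0000,0.0000,0.0000
9,0.0213,0.0387,-0.8280,0.6687,0.0652,-0.5584,-2.1303,2.7543,-0.1318,-0.3746,1.0841,0.0000,0.0000,0.0000,0.0000
10,0.0218,0.0334,-0.8503,0.6969,0.0397,-0.5025,-2.3329,2.8805,-0.1342,-0.3797,1.0754,0.0000,0.0000,0.0000,0.0000
11,0.0220,0.0287,-0.8746,0.7262,0.0110,-0.4313,-2.5363,2.9721,-0.1366,-0.3852,1.0658,0.0000,0.0000,0.0000,0.0000
12,0.0220,0.0248,-0.9010,0.7562,-0.0206,-0.3476,-2.7411,3.0283,-0.1389,-0.3911,1.0553,0.0000,0.0000,0.0000,0.0000
13,0.0216,0.0218,-0.9295,0.7866,-0.0557,-0.2525,-2.9476,3.0479,-0.1412,-0.3974,1.0438,0.0000,0.0000,0.0000,0.0000
14,0.0209,0.0198,-0.9600,0.8170,-0.0951,-0.1462,-3.1556,3.0291,-0.1433,-0.4041,1.0314,0.0000,0.0000,0.0000,0.0000
15,0.0197,0.0189,-0.9926,0.8471,-0.1395,-0.0299,-3.3651,2.9701,-0.1454,-0.4111,1.0180,0.0000,0.0000,0.0000,0.0000
16,0.0181,0.0191,-1.0273,0.8763,-0.1829,0.0775,-3.5773,2.8746,-0.1473,-0.4185,1.0037,0.0000,0.0000,0.0000,0.0000
17,0.0160,0.0205,-1.0641,0.9044,-0.2315,0.1916,-3.7899,2.7344,-0.1491,-0.4261,0.9883,0.0000,0.0000,0.0000,0.0000
18,0.0134,0.0230,-1.1031,0.9308,-0.2882,0.3165,-4.0014,2.5449,-0.1507,-0.4341,0.9719,0.0000,0.0000,0.0000,0.0000
19,0.0102,0.0268,-1.1441,0.9551,-0.3538,0.4511,-4.2105,2.3028,-0.1521,-0.4424,0.9545,0.0000,0.0000,0.0000,0.0000
20,0.0063,0.0321,-1.1873,0.9767,-0.4288,0.5939,-4.4155,2.0046,-0.1534,-0.4509,0.9359,0.0000,0.0000,0.0000,0.0000
21,0.0016,0.0387,-1.2324,0.9950,-0.5137,0.7426,-4.6141,1.6460,-0.1544,-0.4598,0.9163,0.0000,0.0000,0.0000,0.0000
22,-0.0040,0.0469,-1.2795,1.0094,-0.6082,0.8945,-4.8039,1.2229,-0.1552,-0.4688,0.8955,0.0000,0.0000,0.0000,0.0000
23,-0.0106,0.0566,-1.3285,1.0192,-0.7111,1.0454,-4.9814,0.7313,-0.1558,-0.4780,0.8734,0.0000,0.0000,0.0000,0.0000
24,-0.0182,0.0678,-1.3791,1.0238,-0.8203,1.1900,-5.1428,0.1673,-0.1563,-0.4875,0.8501,0.0000,0.0000,0.0000,0.0000
25,-0.0270,0.0804,-1.4313,1.0223,-0.9318,1.3207,-5.2837,-0.4693,-0.1564,-0.4970,0.8254,0.0000,0.0000,0.0000,0.0000
26,-0.0369,0.0942,-1.4847,1.0142,-1.0409,1.4308,-5.3986,-1.1810,-0.1564,-0.5065,0.7993,0.0000,0.0000,0.0000,0.0000
27,-0.0478,0.1089,-1.5391,0.9985,-1.1409,1.5123,-5.4817,-1.9665,-0.1560,-0.5160,0.7716,0.0000,0.0000,0.0000,0.0000
28,-0.0596,0.1243,-1.5942,0.9746,-1.2240,1.5578,-5.5276,-2.8207,-0.1554,-0.5252,0.7423,0.0000,0.0000,0.0000,0.0000
29,-0.0722,0.1399,-1.6495,0.9419,-1.2819,1.5618,-5.5313,-3.7353,-0.1544,-0.5341,0.7112,0.0000,0.0000,0.0000,0.0000
30,-0.0851,0.1554,-1.7047,0.8997,-1.3065,1.5220,-5.4899,-4.6993,-0.1529,-0.5423,0.6783,0.0000,0.0000,0.0000,0.0000
31,-0.0982,0.1702,-1.7592,0.8478,-1.2909,1.4400,-5.4031,-5.6994,-0.1509,-0.5497,0.6436,0.0000,0.0000,0.0000,0.0000
32,-0.1108,0.1840,-1.8126,0.7857,-1.2298,1.3208,-5.2740,-6.7212,-0.1482,-0.5559,0.6069,0.0000,0.0000,0.0000,0.0000
33,-0.1226,0.1965,-1.8645,0.7133,-1.1196,1.1712,-5.1102,-7.7470,-0.1446,-0.5605,0.5684,0.0000,0.0000,0.0000,0.0000
34,-0.1330,0.2074,-1.9147,0.6308,-0.9580,0.9971,-4.9247,-8.7525,-0.1398,-0.5631,0.5283,0.0000,0.0000,0.0000,0.0000
35,-0.1416,0.2164,-1.9630,0.5385,-0.7438,0.7993,-4.7369,-9.6982,-0.1337,-0.5631,0.4867,0.0000,0.0000,0.0000,0.0000
36,-0.1477,0.2233,-2.0096,0.4373,-0.4768,0.5685,-4.5753,-10.5164,-0.1261,-0.5600,0.4440,0.0000,0.0000,0.0000,0.0000
37,-0.1509,0.2276,-2.0547,0.3289,-0.1599,0.2806,-4.4775,-11.1004,-0.1167,-0.5533,0.4009,0.0000,0.0000,0.0000,0.0000
38,-0.1508,0.2286,-2.0995,0.2165,0.1967,-0.0997,-4.4852,-11.3124,-0.1054,-0.5423,0.3581,0.0000,0.0000,0.0000,0.0000
39,-0.1470,0.2252,-2.1449,0.1043,0.5720,-0.6070,-4.6291,-11.0310,-0.0922,-0.5268,0.3165,0.0000,0.0000,0.0000,0.0000
40,-0.1394,0.2159,-2.1925,-0.0023,0.9448,-1.2748,-4.9157,-10.1974,-0.0775,-0.5067,0.2768,0.0000,0.0000,0.0000,0.0000
41,-0.1282,0.1991,-2.2436,-0.0981,1.2863,-2.0969,-5.3116,-8.8980,-0.0617,-0.4821,0.2397,0.0000,0.0000,0.0000,0.0000
42,-0.1138,0.1735,-2.2989,-0.1793,1.5735,-3.0519,-5.7617,-7.3093,-0.0452,-0.4537,0.2055,0.0000,0.0000,0.0000,0.0000
43,-0.0969,0.1377,-2.3588,-0.2439,1.7905,-4.1297,-6.2116,-5.6197,-0.0286,-0.4219,0.1744,0.0000,0.0000,0.0000,0.0000
44,-0.0783,0.0904,-2.4230,-0.2918,1.9261,-5.3503,-6.6195,-3.9866,-0.0122,-0.3872,0.1463,0.0000,0.0000,0.0000,0.0000
45,-0.0587,0.0300,-2.4910,-0.3243,1.9715,-6.7759,-6.9567,-2.5373,0.0037,-0.3500,0.1213,,,,


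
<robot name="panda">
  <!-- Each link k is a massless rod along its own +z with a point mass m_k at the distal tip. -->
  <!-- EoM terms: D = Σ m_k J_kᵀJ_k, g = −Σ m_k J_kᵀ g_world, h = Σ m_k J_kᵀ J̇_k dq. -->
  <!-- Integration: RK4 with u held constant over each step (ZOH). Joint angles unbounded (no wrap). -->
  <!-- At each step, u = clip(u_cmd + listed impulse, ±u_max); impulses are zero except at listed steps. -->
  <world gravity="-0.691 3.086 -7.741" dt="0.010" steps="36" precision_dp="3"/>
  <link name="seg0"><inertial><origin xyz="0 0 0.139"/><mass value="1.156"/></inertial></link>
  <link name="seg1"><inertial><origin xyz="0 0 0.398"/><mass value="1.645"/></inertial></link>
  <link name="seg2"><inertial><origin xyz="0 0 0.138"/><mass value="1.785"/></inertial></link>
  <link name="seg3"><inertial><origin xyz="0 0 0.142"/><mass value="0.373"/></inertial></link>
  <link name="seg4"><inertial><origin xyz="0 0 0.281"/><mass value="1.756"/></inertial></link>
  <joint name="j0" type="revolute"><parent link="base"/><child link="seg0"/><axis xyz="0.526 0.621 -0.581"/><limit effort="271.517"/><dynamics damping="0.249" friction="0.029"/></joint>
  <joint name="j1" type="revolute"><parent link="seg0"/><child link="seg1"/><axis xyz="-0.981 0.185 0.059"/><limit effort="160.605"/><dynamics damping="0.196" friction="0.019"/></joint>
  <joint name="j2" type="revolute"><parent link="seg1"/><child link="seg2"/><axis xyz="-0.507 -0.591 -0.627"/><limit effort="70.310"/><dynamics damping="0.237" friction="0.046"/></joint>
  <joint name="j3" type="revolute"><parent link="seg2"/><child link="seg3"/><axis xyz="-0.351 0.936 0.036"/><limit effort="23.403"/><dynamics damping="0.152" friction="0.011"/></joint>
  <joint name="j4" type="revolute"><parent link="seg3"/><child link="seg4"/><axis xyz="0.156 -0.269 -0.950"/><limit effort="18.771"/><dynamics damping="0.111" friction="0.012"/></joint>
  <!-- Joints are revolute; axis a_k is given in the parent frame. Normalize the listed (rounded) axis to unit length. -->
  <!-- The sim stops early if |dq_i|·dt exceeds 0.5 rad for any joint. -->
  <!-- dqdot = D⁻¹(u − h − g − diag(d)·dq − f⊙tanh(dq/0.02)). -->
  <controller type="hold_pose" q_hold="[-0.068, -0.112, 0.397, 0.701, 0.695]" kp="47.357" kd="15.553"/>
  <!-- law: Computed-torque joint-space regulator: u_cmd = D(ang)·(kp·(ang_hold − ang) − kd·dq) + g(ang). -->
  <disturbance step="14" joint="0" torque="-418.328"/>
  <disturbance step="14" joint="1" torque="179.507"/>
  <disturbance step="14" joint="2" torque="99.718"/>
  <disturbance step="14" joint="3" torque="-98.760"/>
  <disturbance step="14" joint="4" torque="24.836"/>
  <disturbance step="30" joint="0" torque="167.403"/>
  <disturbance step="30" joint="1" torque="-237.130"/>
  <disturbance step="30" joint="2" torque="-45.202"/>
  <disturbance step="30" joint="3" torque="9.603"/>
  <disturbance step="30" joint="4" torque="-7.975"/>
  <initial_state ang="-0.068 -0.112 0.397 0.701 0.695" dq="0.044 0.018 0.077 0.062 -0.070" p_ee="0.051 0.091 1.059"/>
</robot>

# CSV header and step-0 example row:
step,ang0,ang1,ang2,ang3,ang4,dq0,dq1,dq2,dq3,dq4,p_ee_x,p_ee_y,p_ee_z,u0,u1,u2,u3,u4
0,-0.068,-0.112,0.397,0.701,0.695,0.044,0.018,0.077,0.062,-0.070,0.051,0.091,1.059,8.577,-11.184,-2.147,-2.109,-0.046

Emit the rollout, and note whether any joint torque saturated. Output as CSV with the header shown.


step,ang0,ang1,ang2,ang3,ang4,dq0,dq1,dq2,dq3,dq4,p_ee_x,p_ee_y,p_ee_z,u0,u1,u2,u3,u4
1,-0.068,-0.112,0.397,0.702,0.695,0.033,0.017,0.032,0.046,-0.038,0.051,0.091,1.059,8.737,-11.137,-2.176,-2.034,-0.059
2,-0.067,-0.112,0.397,0.702,0.695,0.026,0.016,0.021,0.032,-0.062,0.052,0.091,1.059,8.876,-11.096,-2.205,-1.970,-0.070
3,-0.067,-0.112,0.397,0.702,0.696,0.021,0.014,0.015,0.021,-0.076,0.052,0.091,1.059,8.999,-11.060,-2.232,-1.913,-0.080
4,-0.067,-0.111,0.397,0.703,0.696,0.017,0.011,0.012,0.014,-0.080,0.052,0.091,1.059,9.106,-11.028,-2.256,-1.865,-0.088
5,-0.067,-0.111,0.397,0.703,0.696,0.014,0.009,0.011,0.009,-0.081,0.052,0.091,1.059,9.199,-11.001,-2.277,-1.822,-0.096
6,-0.067,-0.111,0.397,0.703,0.696,0.011,0.008,0.011,0.005,-0.081,0.053,0.091,1.059,9.281,-10.977,-2.296,-1.785,-0.103
7,-0.067,-0.111,0.397,0.703,0.696,0.009,0.006,0.011,0.002,-0.080,0.053,0.091,1.059,9.352,-10.956,-2.313,-1.753,-0.109
8,-0.067,-0.111,0.397,0.703,0.696,0.007,0.005,0.012,-0.001,-0.080,0.053,0.091,1.059,9.414,-10.938,-2.327,-1.724,-0.114
9,-0.067,-0.111,0.397,0.703,0.696,0.005,0.003,0.012,-0.003,-0.079,0.053,0.091,1.059,9.469,-10.922,-2.340,-1.700,-0.118
10,-0.067,-0.111,0.397,0.703,0.696,0.004,0.002,0.013,-0.005,-0.078,0.053,0.091,1.059,9.516,-10.909,-2.351,-1.678,-0.122
11,-0.067,-0.111,0.397,0.703,0.696,0.003,0.002,0.013,-0.007,-0.077,0.053,0.091,1.059,9.557,-10.897,-2.361,-1.659,-0.126
12,-0.067,-0.111,0.397,0.703,0.696,0.002,0.001,0.014,-0.008,-0.076,0.053,0.091,1.059,9.593,-10.887,-2.370,-1.643,-0.129
13,-0.067,-0.111,0.397,0.703,0.696,0.001,0.000,0.015,-0.009,-0.076,0.053,0.091,1.059,9.624,-10.878,-2.377,-1.628,-0.132
14,-0.067,-0.111,0.397,0.703,0.696,0.001,-0.000,0.015,-0.010,-0.075,0.053,0.091,1.059,-271.517,160.605,70.310,-23.403,18.771
15,-0.073,-0.117,0.402,0.743,0.866,-1.106,-1.232,2.028,6.645,26.187,0.049,0.097,1.055,52.618,-35.011,-13.268,2.367,-3.173
16,-0.082,-0.128,0.430,0.791,1.029,-0.864,-0.866,2.719,3.678,11.335,0.043,0.108,1.049,46.749,-31.064,-11.359,2.422,-2.965
17,-0.090,-0.135,0.456,0.821,1.112,-0.740,-0.618,2.381,2.467,6.243,0.038,0.115,1.045,41.992,-28.710,-9.933,2.163,-2.682
18,-0.097,-0.140,0.478,0.842,1.161,-0.646,-0.438,1.829,1.731,3.726,0.034,0.121,1.042,37.814,-26.584,-8.765,1.862,-2.407
19,-0.103,-0.144,0.493,0.857,1.190,-0.560,-0.306,1.310,1.224,2.257,0.031,0.126,1.039,34.164,-24.664,-7.804,1.546,-2.161
20,-0.108,-0.147,0.504,0.867,1.208,-0.478,-0.209,0.883,0.855,1.322,0.028,0.129,1.038,30.985,-22.944,-7.009,1.233,-1.948
21,-0.112,-0.148,0.512,0.874,1.217,-0.400,-0.137,0.552,0.578,0.698,0.026,0.132,1.036,28.220,-21.413,-6.348,0.938,-1.765
22,-0.116,-0.149,0.516,0.879,1.222,-0.327,-0.083,0.301,0.365,0.274,0.024,0.134,1.036,25.817,-20.056,-5.794,0.665,-1.607
23,-0.119,-0.150,0.518,0.882,1.223,-0.260,-0.044,0.112,0.200,-0.006,0.022,0.135,1.035,23.725,-18.857,-5.327,0.417,-1.473
24,-0.121,-0.150,0.518,0.883,1.223,-0.199,-0.016,-0.021,0.074,-0.165,0.021,0.136,1.035,21.904,-17.802,-4.934,0.194,-1.360
25,-0.123,-0.150,0.518,0.883,1.220,-0.137,0.002,-0.055,-0.017,-0.318,0.020,0.137,1.035,20.313,-16.870,-4.610,-0.003,-1.263
26,-0.124,-0.150,0.517,0.883,1.216,-0.084,0.014,-0.080,-0.086,-0.410,0.020,0.137,1.035,18.922,-16.046,-4.331,-0.179,-1.178
27,-0.125,-0.150,0.516,0.882,1.212,-0.039,0.024,-0.100,-0.142,-0.464,0.019,0.137,1.035,17.705,-15.322,-4.090,-0.332,-1.105
28,-0.125,-0.150,0.515,0.880,1.207,-0.001,0.031,-0.117,-0.185,-0.495,0.019,0.137,1.035,16.641,-14.685,-3.882,-0.467,-1.041
29,-0.125,-0.150,0.514,0.878,1.202,0.030,0.036,-0.132,-0.219,-0.510,0.019,0.137,1.036,15.716,-14.127,-3.702,-0.585,-0.985
30,-0.124,-0.149,0.513,0.876,1.197,0.056,0.040,-0.144,-0.246,-0.517,0.019,0.137,1.036,182.311,-160.605,-48.748,8.914,-8.910
31,-0.125,-0.147,0.453,0.862,1.257,-0.231,0.275,-11.102,-2.408,11.630,0.020,0.134,1.038,-12.074,9.827,3.547,-2.320,0.450
32,-0.126,-0.145,0.367,0.840,1.339,0.064,0.177,-6.456,-1.946,5.334,0.021,0.128,1.041,-9.204,7.036,2.565,-2.088,0.433
33,-0.125,-0.144,0.317,0.823,1.375,0.242,0.129,-3.722,-1.557,1.994,0.023,0.122,1.043,-6.831,4.771,1.860,-1.989,0.359
34,-0.122,-0.143,0.288,0.809,1.386,0.327,0.103,-2.175,-1.268,0.298,0.025,0.116,1.046,-4.817,2.881,1.318,-1.954,0.263
35,-0.118,-0.142,0.271,0.797,1.384,0.355,0.086,-1.325,-1.054,-0.444,0.027,0.112,1.047,-3.077,1.270,0.877,-1.946,0.162
36,-0.115,-0.141,0.260,0.788,1.378,0.352,0.075,-0.839,-0.889,-0.741,0.028,0.108,1.049,,,,,
# any joint saturated: yes
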